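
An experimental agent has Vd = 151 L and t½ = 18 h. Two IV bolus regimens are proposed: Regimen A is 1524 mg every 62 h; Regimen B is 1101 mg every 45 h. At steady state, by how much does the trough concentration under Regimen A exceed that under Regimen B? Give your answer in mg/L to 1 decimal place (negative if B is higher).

-0.5 mg/L

Regimen A: f = (1/2)^(62/18) ≈ 0.0919; Cmin,ss = (1524/151)·f/(1−f) ≈ 1.021 mg/L.
Regimen B: f = (1/2)^(45/18) ≈ 0.1768; Cmin,ss = (1101/151)·f/(1−f) ≈ 1.566 mg/L.
Difference ≈ 1.021 − 1.566 ≈ -0.545 mg/L.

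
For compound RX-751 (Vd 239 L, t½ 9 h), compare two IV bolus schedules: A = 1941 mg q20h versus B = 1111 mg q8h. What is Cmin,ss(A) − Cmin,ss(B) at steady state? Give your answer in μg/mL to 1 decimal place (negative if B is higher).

-3.2 μg/mL

Regimen A: f = (1/2)^(20/9) ≈ 0.2143; Cmin,ss = (1941/239)·f/(1−f) ≈ 2.215 μg/mL.
Regimen B: f = (1/2)^(8/9) ≈ 0.5400; Cmin,ss = (1111/239)·f/(1−f) ≈ 5.457 μg/mL.
Difference ≈ 2.215 − 5.457 ≈ -3.242 μg/mL.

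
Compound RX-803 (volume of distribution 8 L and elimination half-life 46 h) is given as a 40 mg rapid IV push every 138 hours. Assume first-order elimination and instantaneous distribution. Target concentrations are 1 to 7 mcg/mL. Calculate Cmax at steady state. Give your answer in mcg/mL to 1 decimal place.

5.7 mcg/mL

The dosing interval is 3 half-lives, so f = 2^(−3) = 0.125.
Accumulation ratio R = 1/(1 − f) = 1/0.875 = 8/7.
Single-dose peak C₀ = D/Vd = 40/8 = 5 mcg/mL.
Steady-state peak Cmax,ss = C₀·R = 5 × 8/7 ≈ 5.714 mcg/mL.
Peak 5.7 mcg/mL vs MTC 7 mcg/mL: below toxic threshold.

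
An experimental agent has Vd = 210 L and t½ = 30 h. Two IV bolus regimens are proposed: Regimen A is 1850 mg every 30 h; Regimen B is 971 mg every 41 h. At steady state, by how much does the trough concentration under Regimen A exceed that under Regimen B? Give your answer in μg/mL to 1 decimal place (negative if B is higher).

Regimen A: f = (1/2)^(30/30) ≈ 0.5000; Cmin,ss = (1850/210)·f/(1−f) ≈ 8.810 μg/mL.
Regimen B: f = (1/2)^(41/30) ≈ 0.3878; Cmin,ss = (971/210)·f/(1−f) ≈ 2.929 μg/mL.
Difference ≈ 8.810 − 2.929 ≈ 5.881 μg/mL.

5.9 μg/mL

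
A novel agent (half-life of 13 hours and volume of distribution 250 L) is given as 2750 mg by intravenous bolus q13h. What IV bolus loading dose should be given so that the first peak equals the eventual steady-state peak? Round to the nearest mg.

5500 mg

f = (1/2)^(13/13) ≈ 0.500000; accumulation ratio R = 1/(1−f) ≈ 2.00000.
Loading dose to hit Cmax,ss on first dose: D_load = D_maint·R ≈ 2750 × 2.00000 ≈ 5500.00 mg.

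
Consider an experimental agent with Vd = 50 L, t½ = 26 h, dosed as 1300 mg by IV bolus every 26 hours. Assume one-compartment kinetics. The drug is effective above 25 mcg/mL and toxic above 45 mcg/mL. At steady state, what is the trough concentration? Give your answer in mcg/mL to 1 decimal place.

The dosing interval is 1 half-life, so f = 2^(−1) = 0.5.
At steady state, R = 1/(1 − 0.5) = 2/1.
Single-dose peak C₀ = D/Vd = 1300/50 = 26 mcg/mL.
Steady-state peak Cmax,ss = C₀·R = 26 × 2/1 ≈ 52.000 mcg/mL.
Steady-state trough Cmin,ss = Cmax,ss·f ≈ 52.000 × 0.5 ≈ 26.000 mcg/mL.
Trough 26.0 mcg/mL vs MEC 25 mcg/mL: adequate.

26.0 mcg/mL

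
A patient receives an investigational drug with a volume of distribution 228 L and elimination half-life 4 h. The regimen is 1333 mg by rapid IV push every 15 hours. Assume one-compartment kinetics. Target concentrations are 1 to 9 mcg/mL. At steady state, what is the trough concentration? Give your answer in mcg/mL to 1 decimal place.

k = ln2/t½ = ln2/4 ≈ 0.173287 h⁻¹; fraction remaining f = e^(−kτ) = e^(−0.173287×15) ≈ 0.0743.
At steady state, accumulation factor R = 1/(1 − e^(−kτ)) ≈ 1.0803.
Single-dose peak C₀ = D/Vd = 1333/228 ≈ 5.846 mcg/mL.
Cmax,ss = C₀/(1 − f) ≈ 5.846/0.9257 ≈ 6.315 mcg/mL.
One interval later, Cmin,ss = Cmax,ss·e^(−kτ) ≈ 6.315 × 0.0743 ≈ 0.469 mcg/mL.
Trough 0.5 mcg/mL vs MEC 1 mcg/mL: subtherapeutic.

0.5 mcg/mL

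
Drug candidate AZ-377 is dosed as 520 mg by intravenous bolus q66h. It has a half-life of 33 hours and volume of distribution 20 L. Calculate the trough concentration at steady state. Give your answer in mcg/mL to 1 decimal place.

τ = 66 h = 2 half-lives, so f = (1/2)^2 = 0.25.
At steady state, R = 1/(1 − 0.25) = 4/3.
Single-dose peak C₀ = D/Vd = 520/20 = 26 mcg/mL.
Steady-state peak Cmax,ss = C₀·R = 26 × 4/3 ≈ 34.667 mcg/mL.
Steady-state trough Cmin,ss = Cmax,ss·f ≈ 34.667 × 0.25 ≈ 8.667 mcg/mL.

8.7 mcg/mL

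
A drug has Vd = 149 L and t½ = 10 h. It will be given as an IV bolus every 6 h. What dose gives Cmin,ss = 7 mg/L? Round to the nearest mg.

τ/t½ = 6/10 ≈ 0.6, so f = (1/2)^(6/10) ≈ 0.659754.
Cmin,ss = (D/Vd)·f/(1−f), so D = Cmin,ss·Vd·(1−f)/f.
D = 7 × 149 × (1−f)/f ≈ 7 × 149 × 0.51572 ≈ 537.90 mg.

538 mg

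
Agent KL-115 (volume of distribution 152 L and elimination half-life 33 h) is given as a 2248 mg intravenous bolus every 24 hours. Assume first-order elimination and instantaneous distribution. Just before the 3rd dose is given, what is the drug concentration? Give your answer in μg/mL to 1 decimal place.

14.3 μg/mL

f = (1/2)^(τ/t½) = (1/2)^(24/33) ≈ 0.6040.
C₀ = D/Vd = 2248/152 ≈ 14.789 μg/mL.
Before the 3rd dose, 2 doses have been given. Superposition: Cmin = C₀·(f + f²).
≈ 14.789 × (0.6040 + 0.3648) ≈ 14.789 × 0.9688 ≈ 14.328 μg/mL.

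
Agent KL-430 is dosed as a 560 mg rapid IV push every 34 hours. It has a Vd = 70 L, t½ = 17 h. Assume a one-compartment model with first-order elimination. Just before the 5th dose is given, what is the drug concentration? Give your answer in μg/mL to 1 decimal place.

2.7 μg/mL

f = (1/2)^(τ/t½) = (1/2)^(34/17) ≈ 0.2500.
C₀ = D/Vd = 560/70 ≈ 8.000 μg/mL.
Before the 5th dose, 4 doses have been given. Superposition: Cmin = C₀·(f + f² + … + f^4).
≈ 8.000 × (0.2500 + 0.0625 + 0.0156 + 0.0039) ≈ 8.000 × 0.3320 ≈ 2.656 μg/mL.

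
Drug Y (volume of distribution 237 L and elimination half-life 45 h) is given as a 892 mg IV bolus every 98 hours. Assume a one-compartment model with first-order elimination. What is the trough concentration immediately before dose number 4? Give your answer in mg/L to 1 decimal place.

f = (1/2)^(τ/t½) = (1/2)^(98/45) ≈ 0.2210.
C₀ = D/Vd = 892/237 ≈ 3.764 mg/L.
Before the 4th dose, 3 doses have been given. Superposition: Cmin = C₀·(f + f² + … + f^3).
≈ 3.764 × (0.2210 + 0.0488 + 0.0108) ≈ 3.764 × 0.2806 ≈ 1.056 mg/L.

1.1 mg/L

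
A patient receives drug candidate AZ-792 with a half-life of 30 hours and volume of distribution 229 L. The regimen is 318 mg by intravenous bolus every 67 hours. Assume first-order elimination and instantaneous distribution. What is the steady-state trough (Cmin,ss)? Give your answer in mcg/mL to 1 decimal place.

0.4 mcg/mL

k = ln2/t½ = ln2/30 ≈ 0.023105 h⁻¹; fraction remaining f = e^(−kτ) = e^(−0.023105×67) ≈ 0.2127.
Each bolus raises the concentration by D/Vd = 318/229 ≈ 1.389 mcg/mL.
Steady-state trough Cmin,ss = C₀·f/(1−f) ≈ 1.389 × 0.2127/0.7873 ≈ 0.375 mcg/mL.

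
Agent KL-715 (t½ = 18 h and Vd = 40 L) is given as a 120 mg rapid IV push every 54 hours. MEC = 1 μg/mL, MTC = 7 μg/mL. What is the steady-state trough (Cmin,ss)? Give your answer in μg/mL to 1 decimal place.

0.4 μg/mL

τ = 54 h = 3 half-lives, so f = (1/2)^3 = 0.125.
At steady state, R = 1/(1 − 0.125) = 8/7.
Single-dose peak C₀ = D/Vd = 120/40 = 3 μg/mL.
Steady-state peak Cmax,ss = C₀·R = 3 × 8/7 ≈ 3.429 μg/mL.
Steady-state trough Cmin,ss = Cmax,ss·f ≈ 3.429 × 0.125 ≈ 0.429 μg/mL.
Trough 0.4 μg/mL vs MEC 1 μg/mL: subtherapeutic.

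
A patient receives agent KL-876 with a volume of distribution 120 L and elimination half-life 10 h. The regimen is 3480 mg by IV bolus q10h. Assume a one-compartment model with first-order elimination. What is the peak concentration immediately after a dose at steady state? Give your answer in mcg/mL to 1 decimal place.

58.0 mcg/mL

The dosing interval is 1 half-life, so f = 2^(−1) = 0.5.
Accumulation ratio R = 1/(1 − f) = 1/0.5 = 2/1.
Single-dose peak C₀ = D/Vd = 3480/120 = 29 mcg/mL.
Steady-state peak Cmax,ss = C₀·R = 29 × 2/1 ≈ 58.000 mcg/mL.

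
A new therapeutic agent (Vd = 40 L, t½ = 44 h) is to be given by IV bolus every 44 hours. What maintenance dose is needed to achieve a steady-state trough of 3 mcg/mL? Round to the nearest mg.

τ/t½ = 44/44 ≈ 1, so f = (1/2)^(44/44) ≈ 0.500000.
Cmin,ss = (D/Vd)·f/(1−f), so D = Cmin,ss·Vd·(1−f)/f.
D = 3 × 40 × (1−f)/f ≈ 3 × 40 × 1.00000 ≈ 120.00 mg.

120 mg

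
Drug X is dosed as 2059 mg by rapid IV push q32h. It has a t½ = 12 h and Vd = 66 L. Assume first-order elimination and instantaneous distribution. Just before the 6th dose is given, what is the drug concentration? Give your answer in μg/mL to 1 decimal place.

f = (1/2)^(τ/t½) = (1/2)^(32/12) ≈ 0.1575.
C₀ = D/Vd = 2059/66 ≈ 31.197 μg/mL.
Before the 6th dose, 5 doses have been given. Superposition: Cmin = C₀·(f + f² + … + f^5).
≈ 31.197 × (0.1575 + 0.0248 + 0.0039 + 0.0006 + 0.0001) ≈ 31.197 × 0.1869 ≈ 5.831 μg/mL.

5.8 μg/mL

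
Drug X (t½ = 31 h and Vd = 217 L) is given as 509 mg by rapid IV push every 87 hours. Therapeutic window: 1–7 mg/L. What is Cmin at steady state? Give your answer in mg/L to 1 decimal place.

0.4 mg/L

Over one 87-h interval, 87/31 ≈ 2.8065 half-lives elapse, leaving f ≈ 0.1429 of each dose.
Single-dose peak C₀ = D/Vd = 509/217 ≈ 2.346 mg/L.
Steady-state trough Cmin,ss = C₀·f/(1−f) ≈ 2.346 × 0.1429/0.8571 ≈ 0.391 mg/L.
Trough 0.4 mg/L vs MEC 1 mg/L: subtherapeutic.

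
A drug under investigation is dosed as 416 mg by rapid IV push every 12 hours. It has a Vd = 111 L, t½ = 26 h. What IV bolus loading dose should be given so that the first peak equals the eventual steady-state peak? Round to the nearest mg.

f = (1/2)^(12/26) ≈ 0.726211; accumulation ratio R = 1/(1−f) ≈ 3.65245.
Loading dose to hit Cmax,ss on first dose: D_load = D_maint·R ≈ 416 × 3.65245 ≈ 1519.42 mg.

1519 mg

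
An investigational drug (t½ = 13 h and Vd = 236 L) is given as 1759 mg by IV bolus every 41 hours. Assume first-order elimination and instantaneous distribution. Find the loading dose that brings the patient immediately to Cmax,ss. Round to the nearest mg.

f = (1/2)^(41/13) ≈ 0.112356; accumulation ratio R = 1/(1−f) ≈ 1.12658.
Loading dose to hit Cmax,ss on first dose: D_load = D_maint·R ≈ 1759 × 1.12658 ≈ 1981.65 mg.

1982 mg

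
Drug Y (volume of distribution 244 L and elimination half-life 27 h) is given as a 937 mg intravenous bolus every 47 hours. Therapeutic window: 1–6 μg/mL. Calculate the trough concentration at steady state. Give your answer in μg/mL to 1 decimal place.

k = ln2/t½ = ln2/27 ≈ 0.025672 h⁻¹; fraction remaining f = e^(−kτ) = e^(−0.025672×47) ≈ 0.2992.
At steady state, accumulation factor R = 1/(1 − e^(−kτ)) ≈ 1.4269.
Single-dose peak C₀ = D/Vd = 937/244 ≈ 3.840 μg/mL.
Cmax,ss = C₀/(1 − f) ≈ 3.840/0.7008 ≈ 5.479 μg/mL.
One interval later, Cmin,ss = Cmax,ss·e^(−kτ) ≈ 5.479 × 0.2992 ≈ 1.639 μg/mL.
Trough 1.6 μg/mL vs MEC 1 μg/mL: adequate.

1.6 μg/mL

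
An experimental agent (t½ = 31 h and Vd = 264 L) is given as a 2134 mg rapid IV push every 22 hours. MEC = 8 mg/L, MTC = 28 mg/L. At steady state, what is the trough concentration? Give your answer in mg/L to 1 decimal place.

Over one 22-h interval, 22/31 ≈ 0.70968 half-lives elapse, leaving f ≈ 0.6115 of each dose.
Accumulation ratio R = 1/(1 − f) ≈ 1/0.3885 ≈ 2.5740.
Each bolus raises the concentration by D/Vd = 2134/264 ≈ 8.083 mg/L.
Cmax,ss = C₀/(1 − f) ≈ 8.083/0.3885 ≈ 20.806 mg/L.
One interval later, Cmin,ss = Cmax,ss·e^(−kτ) ≈ 20.806 × 0.6115 ≈ 12.723 mg/L.
Trough 12.7 mg/L vs MEC 8 mg/L: adequate.

12.7 mg/L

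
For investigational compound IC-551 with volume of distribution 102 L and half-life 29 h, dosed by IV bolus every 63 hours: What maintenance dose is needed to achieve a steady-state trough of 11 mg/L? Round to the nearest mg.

τ/t½ = 63/29 ≈ 2.1724, so f = (1/2)^(63/29) ≈ 0.221839.
Cmin,ss = (D/Vd)·f/(1−f), so D = Cmin,ss·Vd·(1−f)/f.
D = 11 × 102 × (1−f)/f ≈ 11 × 102 × 3.50777 ≈ 3935.72 mg.

3936 mg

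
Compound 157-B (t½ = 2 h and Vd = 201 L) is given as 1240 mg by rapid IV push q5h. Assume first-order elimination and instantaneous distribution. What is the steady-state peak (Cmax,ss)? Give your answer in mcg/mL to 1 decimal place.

Over one 5-h interval, 5/2 ≈ 2.5 half-lives elapse, leaving f ≈ 0.1768 of each dose.
At steady state, accumulation factor R = 1/(1 − e^(−kτ)) ≈ 1.2148.
Single-dose peak C₀ = D/Vd = 1240/201 ≈ 6.169 mcg/mL.
Steady-state peak Cmax,ss = C₀·R ≈ 6.169 × 1.2148 ≈ 7.494 mcg/mL.

7.5 mcg/mL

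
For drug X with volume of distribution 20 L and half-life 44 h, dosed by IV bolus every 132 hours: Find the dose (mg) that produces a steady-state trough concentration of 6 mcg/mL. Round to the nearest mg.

τ/t½ = 132/44 ≈ 3, so f = (1/2)^(132/44) ≈ 0.125000.
Cmin,ss = (D/Vd)·f/(1−f), so D = Cmin,ss·Vd·(1−f)/f.
D = 6 × 20 × (1−f)/f ≈ 6 × 20 × 7.00000 ≈ 840.00 mg.

840 mg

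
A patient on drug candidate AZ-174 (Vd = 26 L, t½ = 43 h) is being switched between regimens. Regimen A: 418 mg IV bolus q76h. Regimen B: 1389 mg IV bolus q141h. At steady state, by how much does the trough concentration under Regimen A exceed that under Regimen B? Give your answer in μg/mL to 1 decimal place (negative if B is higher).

0.6 μg/mL

Regimen A: f = (1/2)^(76/43) ≈ 0.2937; Cmin,ss = (418/26)·f/(1−f) ≈ 6.685 μg/mL.
Regimen B: f = (1/2)^(141/43) ≈ 0.1030; Cmin,ss = (1389/26)·f/(1−f) ≈ 6.134 μg/mL.
Difference ≈ 6.685 − 6.134 ≈ 0.551 μg/mL.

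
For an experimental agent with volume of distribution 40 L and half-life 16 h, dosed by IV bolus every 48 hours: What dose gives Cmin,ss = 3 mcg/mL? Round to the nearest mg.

τ/t½ = 48/16 ≈ 3, so f = (1/2)^(48/16) ≈ 0.125000.
Cmin,ss = (D/Vd)·f/(1−f), so D = Cmin,ss·Vd·(1−f)/f.
D = 3 × 40 × (1−f)/f ≈ 3 × 40 × 7.00000 ≈ 840.00 mg.

840 mg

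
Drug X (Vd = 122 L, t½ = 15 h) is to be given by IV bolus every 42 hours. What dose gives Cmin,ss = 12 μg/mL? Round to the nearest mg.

8732 mg

τ/t½ = 42/15 ≈ 2.8, so f = (1/2)^(42/15) ≈ 0.143587.
Cmin,ss = (D/Vd)·f/(1−f), so D = Cmin,ss·Vd·(1−f)/f.
D = 12 × 122 × (1−f)/f ≈ 12 × 122 × 5.96442 ≈ 8731.91 mg.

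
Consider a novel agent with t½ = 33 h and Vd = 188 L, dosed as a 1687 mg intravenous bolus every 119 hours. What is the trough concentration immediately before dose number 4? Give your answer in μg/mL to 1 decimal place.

0.8 μg/mL

f = (1/2)^(τ/t½) = (1/2)^(119/33) ≈ 0.0821.
C₀ = D/Vd = 1687/188 ≈ 8.973 μg/mL.
Before the 4th dose, 3 doses have been given. Superposition: Cmin = C₀·(f + f² + … + f^3).
≈ 8.973 × (0.0821 + 0.0067 + 0.0006) ≈ 8.973 × 0.0894 ≈ 0.802 μg/mL.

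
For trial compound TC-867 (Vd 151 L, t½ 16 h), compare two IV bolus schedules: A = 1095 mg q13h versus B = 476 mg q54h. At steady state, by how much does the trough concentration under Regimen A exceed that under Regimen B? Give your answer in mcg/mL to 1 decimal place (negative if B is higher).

9.3 mcg/mL

Regimen A: f = (1/2)^(13/16) ≈ 0.5694; Cmin,ss = (1095/151)·f/(1−f) ≈ 9.589 mcg/mL.
Regimen B: f = (1/2)^(54/16) ≈ 0.0964; Cmin,ss = (476/151)·f/(1−f) ≈ 0.336 mcg/mL.
Difference ≈ 9.589 − 0.336 ≈ 9.253 mcg/mL.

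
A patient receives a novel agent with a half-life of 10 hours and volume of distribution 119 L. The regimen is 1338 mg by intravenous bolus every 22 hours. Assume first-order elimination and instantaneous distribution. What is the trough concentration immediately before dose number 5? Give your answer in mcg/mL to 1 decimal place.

3.1 mcg/mL

f = (1/2)^(τ/t½) = (1/2)^(22/10) ≈ 0.2176.
C₀ = D/Vd = 1338/119 ≈ 11.244 mcg/mL.
Before the 5th dose, 4 doses have been given. Superposition: Cmin = C₀·(f + f² + … + f^4).
≈ 11.244 × (0.2176 + 0.0473 + 0.0103 + 0.0022) ≈ 11.244 × 0.2774 ≈ 3.119 mcg/mL.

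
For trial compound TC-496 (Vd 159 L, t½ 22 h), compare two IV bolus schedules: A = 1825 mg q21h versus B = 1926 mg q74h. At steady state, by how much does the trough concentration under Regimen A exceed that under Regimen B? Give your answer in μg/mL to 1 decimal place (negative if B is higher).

Regimen A: f = (1/2)^(21/22) ≈ 0.5160; Cmin,ss = (1825/159)·f/(1−f) ≈ 12.237 μg/mL.
Regimen B: f = (1/2)^(74/22) ≈ 0.0972; Cmin,ss = (1926/159)·f/(1−f) ≈ 1.304 μg/mL.
Difference ≈ 12.237 − 1.304 ≈ 10.933 μg/mL.

10.9 μg/mL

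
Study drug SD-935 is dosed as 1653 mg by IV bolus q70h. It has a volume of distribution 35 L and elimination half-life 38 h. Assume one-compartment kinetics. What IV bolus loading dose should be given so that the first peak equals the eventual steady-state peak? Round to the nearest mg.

2292 mg

f = (1/2)^(70/38) ≈ 0.278914; accumulation ratio R = 1/(1−f) ≈ 1.38680.
Loading dose to hit Cmax,ss on first dose: D_load = D_maint·R ≈ 1653 × 1.38680 ≈ 2292.38 mg.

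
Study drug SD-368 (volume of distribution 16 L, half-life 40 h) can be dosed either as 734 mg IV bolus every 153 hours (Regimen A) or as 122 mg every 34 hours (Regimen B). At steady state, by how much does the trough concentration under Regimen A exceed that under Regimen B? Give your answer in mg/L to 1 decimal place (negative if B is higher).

-6.0 mg/L

Regimen A: f = (1/2)^(153/40) ≈ 0.0706; Cmin,ss = (734/16)·f/(1−f) ≈ 3.485 mg/L.
Regimen B: f = (1/2)^(34/40) ≈ 0.5548; Cmin,ss = (122/16)·f/(1−f) ≈ 9.502 mg/L.
Difference ≈ 3.485 − 9.502 ≈ -6.017 mg/L.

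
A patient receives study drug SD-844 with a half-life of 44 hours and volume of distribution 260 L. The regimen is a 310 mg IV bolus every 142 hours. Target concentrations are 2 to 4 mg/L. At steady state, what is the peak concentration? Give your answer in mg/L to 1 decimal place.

1.3 mg/L

k = ln2/t½ = ln2/44 ≈ 0.015753 h⁻¹; fraction remaining f = e^(−kτ) = e^(−0.015753×142) ≈ 0.1068.
Accumulation ratio R = 1/(1 − f) ≈ 1/0.8932 ≈ 1.1196.
Single-dose peak C₀ = D/Vd = 310/260 ≈ 1.192 mg/L.
Steady-state peak Cmax,ss = C₀·R ≈ 1.192 × 1.1196 ≈ 1.335 mg/L.
Peak 1.3 mg/L vs MTC 4 mg/L: below toxic threshold.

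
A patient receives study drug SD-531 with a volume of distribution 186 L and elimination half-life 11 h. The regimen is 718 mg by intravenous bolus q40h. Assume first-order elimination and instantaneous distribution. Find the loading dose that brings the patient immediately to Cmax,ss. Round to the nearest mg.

f = (1/2)^(40/11) ≈ 0.080417; accumulation ratio R = 1/(1−f) ≈ 1.08745.
Loading dose to hit Cmax,ss on first dose: D_load = D_maint·R ≈ 718 × 1.08745 ≈ 780.79 mg.

781 mg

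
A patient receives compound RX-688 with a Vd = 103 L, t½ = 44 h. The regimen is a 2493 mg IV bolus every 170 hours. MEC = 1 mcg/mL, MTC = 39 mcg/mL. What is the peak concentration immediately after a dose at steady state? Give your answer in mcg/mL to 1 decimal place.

26.0 mcg/mL

k = ln2/t½ = ln2/44 ≈ 0.015753 h⁻¹; fraction remaining f = e^(−kτ) = e^(−0.015753×170) ≈ 0.0687.
Accumulation ratio R = 1/(1 − f) ≈ 1/0.9313 ≈ 1.0738.
Single-dose peak C₀ = D/Vd = 2493/103 ≈ 24.204 mcg/mL.
Steady-state peak Cmax,ss = C₀·R ≈ 24.204 × 1.0738 ≈ 25.990 mcg/mL.
Peak 26.0 mcg/mL vs MTC 39 mcg/mL: below toxic threshold.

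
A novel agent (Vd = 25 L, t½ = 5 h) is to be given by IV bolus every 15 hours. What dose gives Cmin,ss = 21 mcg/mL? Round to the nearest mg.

3675 mg

τ/t½ = 15/5 ≈ 3, so f = (1/2)^(15/5) ≈ 0.125000.
Cmin,ss = (D/Vd)·f/(1−f), so D = Cmin,ss·Vd·(1−f)/f.
D = 21 × 25 × (1−f)/f ≈ 21 × 25 × 7.00000 ≈ 3675.00 mg.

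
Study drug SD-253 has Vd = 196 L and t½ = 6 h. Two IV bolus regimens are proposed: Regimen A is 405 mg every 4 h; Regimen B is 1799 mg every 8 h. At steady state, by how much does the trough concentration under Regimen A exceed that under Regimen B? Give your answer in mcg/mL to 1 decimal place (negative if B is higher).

-2.5 mcg/mL

Regimen A: f = (1/2)^(4/6) ≈ 0.6300; Cmin,ss = (405/196)·f/(1−f) ≈ 3.518 mcg/mL.
Regimen B: f = (1/2)^(8/6) ≈ 0.3969; Cmin,ss = (1799/196)·f/(1−f) ≈ 6.040 mcg/mL.
Difference ≈ 3.518 − 6.040 ≈ -2.522 mcg/mL.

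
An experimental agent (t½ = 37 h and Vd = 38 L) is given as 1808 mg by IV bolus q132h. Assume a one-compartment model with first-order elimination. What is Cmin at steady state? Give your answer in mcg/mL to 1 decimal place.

τ/t½ = 132/37 ≈ 3.5676, so fraction remaining f = (1/2)^(132/37) ≈ 0.0843.
Single-dose peak C₀ = D/Vd = 1808/38 ≈ 47.579 mcg/mL.
Steady-state trough Cmin,ss = C₀·f/(1−f) ≈ 47.579 × 0.0843/0.9157 ≈ 4.380 mcg/mL.

4.4 mcg/mL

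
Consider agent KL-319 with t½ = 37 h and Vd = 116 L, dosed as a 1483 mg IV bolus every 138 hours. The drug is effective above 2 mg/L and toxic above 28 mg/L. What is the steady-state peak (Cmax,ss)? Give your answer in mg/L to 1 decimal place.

k = ln2/t½ = ln2/37 ≈ 0.018734 h⁻¹; fraction remaining f = e^(−kτ) = e^(−0.018734×138) ≈ 0.0754.
Accumulation ratio R = 1/(1 − f) ≈ 1/0.9246 ≈ 1.0815.
Single-dose peak C₀ = D/Vd = 1483/116 ≈ 12.784 mg/L.
Steady-state peak Cmax,ss = C₀·R ≈ 12.784 × 1.0815 ≈ 13.826 mg/L.
Peak 13.8 mg/L vs MTC 28 mg/L: below toxic threshold.

13.8 mg/L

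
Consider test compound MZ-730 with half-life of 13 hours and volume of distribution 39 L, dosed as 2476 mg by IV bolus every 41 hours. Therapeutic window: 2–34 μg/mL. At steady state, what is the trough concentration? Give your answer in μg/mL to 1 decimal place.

Over one 41-h interval, 41/13 ≈ 3.1538 half-lives elapse, leaving f ≈ 0.1124 of each dose.
Each bolus raises the concentration by D/Vd = 2476/39 ≈ 63.487 μg/mL.
Steady-state trough Cmin,ss = C₀·f/(1−f) ≈ 63.487 × 0.1124/0.8876 ≈ 8.040 μg/mL.
Trough 8.0 μg/mL vs MEC 2 μg/mL: adequate.

8.0 μg/mL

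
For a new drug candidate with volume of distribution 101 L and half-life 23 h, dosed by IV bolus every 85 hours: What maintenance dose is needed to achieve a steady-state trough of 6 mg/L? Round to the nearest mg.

τ/t½ = 85/23 ≈ 3.6957, so f = (1/2)^(85/23) ≈ 0.077179.
Cmin,ss = (D/Vd)·f/(1−f), so D = Cmin,ss·Vd·(1−f)/f.
D = 6 × 101 × (1−f)/f ≈ 6 × 101 × 11.95689 ≈ 7245.88 mg.

7246 mg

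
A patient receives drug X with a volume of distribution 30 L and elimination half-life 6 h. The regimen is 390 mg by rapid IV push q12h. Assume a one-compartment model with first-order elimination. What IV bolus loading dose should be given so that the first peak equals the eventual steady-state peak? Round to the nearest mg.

f = (1/2)^(12/6) ≈ 0.250000; accumulation ratio R = 1/(1−f) ≈ 1.33333.
Loading dose to hit Cmax,ss on first dose: D_load = D_maint·R ≈ 390 × 1.33333 ≈ 520.00 mg.

520 mg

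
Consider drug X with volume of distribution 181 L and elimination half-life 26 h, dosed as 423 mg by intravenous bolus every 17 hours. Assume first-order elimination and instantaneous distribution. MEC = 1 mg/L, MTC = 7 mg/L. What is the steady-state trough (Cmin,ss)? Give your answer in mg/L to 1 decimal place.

k = ln2/t½ = ln2/26 ≈ 0.026660 h⁻¹; fraction remaining f = e^(−kτ) = e^(−0.026660×17) ≈ 0.6356.
Single-dose peak C₀ = D/Vd = 423/181 ≈ 2.337 mg/L.
Steady-state trough Cmin,ss = C₀·f/(1−f) ≈ 2.337 × 0.6356/0.3644 ≈ 4.076 mg/L.
Trough 4.1 mg/L vs MEC 1 mg/L: adequate.

4.1 mg/L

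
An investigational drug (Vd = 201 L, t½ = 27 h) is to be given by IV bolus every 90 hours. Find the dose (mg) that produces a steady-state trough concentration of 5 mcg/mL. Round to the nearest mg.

9125 mg

τ/t½ = 90/27 ≈ 3.3333, so f = (1/2)^(90/27) ≈ 0.099213.
Cmin,ss = (D/Vd)·f/(1−f), so D = Cmin,ss·Vd·(1−f)/f.
D = 5 × 201 × (1−f)/f ≈ 5 × 201 × 9.07932 ≈ 9124.72 mg.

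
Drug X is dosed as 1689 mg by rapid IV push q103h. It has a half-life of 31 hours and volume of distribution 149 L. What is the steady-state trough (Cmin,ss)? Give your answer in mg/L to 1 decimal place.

Over one 103-h interval, 103/31 ≈ 3.3226 half-lives elapse, leaving f ≈ 0.1000 of each dose.
Accumulation ratio R = 1/(1 − f) ≈ 1/0.9000 ≈ 1.1111.
Single-dose peak C₀ = D/Vd = 1689/149 ≈ 11.336 mg/L.
Cmax,ss = C₀/(1 − f) ≈ 11.336/0.9000 ≈ 12.596 mg/L.
Steady-state trough Cmin,ss = Cmax,ss·f ≈ 12.596 × 0.1000 ≈ 1.260 mg/L.

1.3 mg/L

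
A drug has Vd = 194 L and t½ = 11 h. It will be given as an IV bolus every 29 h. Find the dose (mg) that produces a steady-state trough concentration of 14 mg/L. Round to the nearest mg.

14171 mg

τ/t½ = 29/11 ≈ 2.6364, so f = (1/2)^(29/11) ≈ 0.160833.
Cmin,ss = (D/Vd)·f/(1−f), so D = Cmin,ss·Vd·(1−f)/f.
D = 14 × 194 × (1−f)/f ≈ 14 × 194 × 5.21763 ≈ 14171.08 mg.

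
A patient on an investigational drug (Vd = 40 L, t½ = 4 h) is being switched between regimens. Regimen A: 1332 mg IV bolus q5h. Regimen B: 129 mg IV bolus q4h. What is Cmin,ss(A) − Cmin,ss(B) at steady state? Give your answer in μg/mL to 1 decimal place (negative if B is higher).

Regimen A: f = (1/2)^(5/4) ≈ 0.4204; Cmin,ss = (1332/40)·f/(1−f) ≈ 24.153 μg/mL.
Regimen B: f = (1/2)^(4/4) ≈ 0.5000; Cmin,ss = (129/40)·f/(1−f) ≈ 3.225 μg/mL.
Difference ≈ 24.153 − 3.225 ≈ 20.928 μg/mL.

20.9 μg/mL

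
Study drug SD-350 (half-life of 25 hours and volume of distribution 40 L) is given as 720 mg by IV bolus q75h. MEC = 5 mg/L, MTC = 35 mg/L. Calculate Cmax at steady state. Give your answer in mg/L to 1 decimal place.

The dosing interval is 3 half-lives, so f = 2^(−3) = 0.125.
Accumulation ratio R = 1/(1 − f) = 1/0.875 = 8/7.
Single-dose peak C₀ = D/Vd = 720/40 = 18 mg/L.
Steady-state peak Cmax,ss = C₀·R = 18 × 8/7 ≈ 20.571 mg/L.
Peak 20.6 mg/L vs MTC 35 mg/L: below toxic threshold.

20.6 mg/L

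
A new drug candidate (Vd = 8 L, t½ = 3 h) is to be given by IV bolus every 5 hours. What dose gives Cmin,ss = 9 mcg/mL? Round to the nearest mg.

τ/t½ = 5/3 ≈ 1.6667, so f = (1/2)^(5/3) ≈ 0.314980.
Cmin,ss = (D/Vd)·f/(1−f), so D = Cmin,ss·Vd·(1−f)/f.
D = 9 × 8 × (1−f)/f ≈ 9 × 8 × 2.17480 ≈ 156.59 mg.

157 mg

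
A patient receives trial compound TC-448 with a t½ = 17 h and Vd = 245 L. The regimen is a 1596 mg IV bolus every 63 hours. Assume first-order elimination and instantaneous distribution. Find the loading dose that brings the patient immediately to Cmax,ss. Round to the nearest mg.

1728 mg

f = (1/2)^(63/17) ≈ 0.076633; accumulation ratio R = 1/(1−f) ≈ 1.08299.
Loading dose to hit Cmax,ss on first dose: D_load = D_maint·R ≈ 1596 × 1.08299 ≈ 1728.45 mg.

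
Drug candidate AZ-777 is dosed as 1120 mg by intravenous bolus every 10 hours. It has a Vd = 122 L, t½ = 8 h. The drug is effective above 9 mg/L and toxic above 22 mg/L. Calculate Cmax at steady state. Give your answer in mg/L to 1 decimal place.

15.8 mg/L

τ/t½ = 10/8 ≈ 1.25, so fraction remaining f = (1/2)^(10/8) ≈ 0.4204.
Accumulation ratio R = 1/(1 − f) ≈ 1/0.5796 ≈ 1.7253.
Single-dose peak C₀ = D/Vd = 1120/122 ≈ 9.180 mg/L.
Cmax,ss = C₀/(1 − f) ≈ 9.180/0.5796 ≈ 15.839 mg/L.
Peak 15.8 mg/L vs MTC 22 mg/L: below toxic threshold.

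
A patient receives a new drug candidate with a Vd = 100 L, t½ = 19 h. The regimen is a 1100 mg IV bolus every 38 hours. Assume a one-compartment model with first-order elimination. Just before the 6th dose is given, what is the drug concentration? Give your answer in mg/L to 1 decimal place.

f = (1/2)^(τ/t½) = (1/2)^(38/19) ≈ 0.2500.
C₀ = D/Vd = 1100/100 ≈ 11.000 mg/L.
Before the 6th dose, 5 doses have been given. Superposition: Cmin = C₀·(f + f² + … + f^5).
≈ 11.000 × (0.2500 + 0.0625 + 0.0156 + 0.0039 + 0.0010) ≈ 11.000 × 0.3330 ≈ 3.663 mg/L.

3.7 mg/L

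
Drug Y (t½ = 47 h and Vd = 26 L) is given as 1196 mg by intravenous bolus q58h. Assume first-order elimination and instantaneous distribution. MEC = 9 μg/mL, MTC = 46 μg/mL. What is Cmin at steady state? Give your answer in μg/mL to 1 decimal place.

34.0 μg/mL

k = ln2/t½ = ln2/47 ≈ 0.014748 h⁻¹; fraction remaining f = e^(−kτ) = e^(−0.014748×58) ≈ 0.4251.
Each bolus raises the concentration by D/Vd = 1196/26 ≈ 46.000 μg/mL.
Steady-state trough Cmin,ss = C₀·f/(1−f) ≈ 46.000 × 0.4251/0.5749 ≈ 34.014 μg/mL.
Trough 34.0 μg/mL vs MEC 9 μg/mL: adequate.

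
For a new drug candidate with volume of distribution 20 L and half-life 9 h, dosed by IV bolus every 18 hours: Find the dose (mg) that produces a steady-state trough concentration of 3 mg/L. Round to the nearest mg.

180 mg

τ/t½ = 18/9 ≈ 2, so f = (1/2)^(18/9) ≈ 0.250000.
Cmin,ss = (D/Vd)·f/(1−f), so D = Cmin,ss·Vd·(1−f)/f.
D = 3 × 20 × (1−f)/f ≈ 3 × 20 × 3.00000 ≈ 180.00 mg.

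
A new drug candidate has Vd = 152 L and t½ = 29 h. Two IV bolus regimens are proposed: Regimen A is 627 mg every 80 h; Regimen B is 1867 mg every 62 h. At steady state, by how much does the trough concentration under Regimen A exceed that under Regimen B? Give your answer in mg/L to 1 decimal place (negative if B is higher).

Regimen A: f = (1/2)^(80/29) ≈ 0.1478; Cmin,ss = (627/152)·f/(1−f) ≈ 0.715 mg/L.
Regimen B: f = (1/2)^(62/29) ≈ 0.2272; Cmin,ss = (1867/152)·f/(1−f) ≈ 3.611 mg/L.
Difference ≈ 0.715 − 3.611 ≈ -2.896 mg/L.

-2.9 mg/L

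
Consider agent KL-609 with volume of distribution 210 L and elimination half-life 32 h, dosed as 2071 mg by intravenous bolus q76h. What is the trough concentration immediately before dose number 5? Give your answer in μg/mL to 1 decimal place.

f = (1/2)^(τ/t½) = (1/2)^(76/32) ≈ 0.1928.
C₀ = D/Vd = 2071/210 ≈ 9.862 μg/mL.
Before the 5th dose, 4 doses have been given. Superposition: Cmin = C₀·(f + f² + … + f^4).
≈ 9.862 × (0.1928 + 0.0372 + 0.0072 + 0.0014) ≈ 9.862 × 0.2386 ≈ 2.353 μg/mL.

2.4 μg/mL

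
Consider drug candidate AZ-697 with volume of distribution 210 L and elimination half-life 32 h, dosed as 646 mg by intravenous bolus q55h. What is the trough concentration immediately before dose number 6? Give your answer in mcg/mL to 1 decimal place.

1.3 mcg/mL

f = (1/2)^(τ/t½) = (1/2)^(55/32) ≈ 0.3038.
C₀ = D/Vd = 646/210 ≈ 3.076 mcg/mL.
Before the 6th dose, 5 doses have been given. Superposition: Cmin = C₀·(f + f² + … + f^5).
≈ 3.076 × (0.3038 + 0.0923 + 0.0280 + 0.0085 + 0.0026) ≈ 3.076 × 0.4352 ≈ 1.339 mcg/mL.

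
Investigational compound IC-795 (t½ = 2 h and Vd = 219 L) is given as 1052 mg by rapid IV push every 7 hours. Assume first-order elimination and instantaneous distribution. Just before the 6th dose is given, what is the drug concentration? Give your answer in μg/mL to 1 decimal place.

0.5 μg/mL

f = (1/2)^(τ/t½) = (1/2)^(7/2) ≈ 0.0884.
C₀ = D/Vd = 1052/219 ≈ 4.804 μg/mL.
Before the 6th dose, 5 doses have been given. Superposition: Cmin = C₀·(f + f² + … + f^5).
≈ 4.804 × (0.0884 + 0.0078 + 0.0007 + 0.0001 + 0.0000) ≈ 4.804 × 0.0970 ≈ 0.466 μg/mL.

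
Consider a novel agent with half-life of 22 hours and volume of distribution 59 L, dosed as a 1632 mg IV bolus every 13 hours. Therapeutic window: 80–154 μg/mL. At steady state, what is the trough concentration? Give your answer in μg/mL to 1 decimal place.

54.6 μg/mL

τ/t½ = 13/22 ≈ 0.59091, so fraction remaining f = (1/2)^(13/22) ≈ 0.6639.
At steady state, accumulation factor R = 1/(1 − e^(−kτ)) ≈ 2.9753.
Single-dose peak C₀ = D/Vd = 1632/59 ≈ 27.661 μg/mL.
Cmax,ss = C₀/(1 − f) ≈ 27.661/0.3361 ≈ 82.300 μg/mL.
Steady-state trough Cmin,ss = Cmax,ss·f ≈ 82.300 × 0.6639 ≈ 54.639 μg/mL.
Trough 54.6 μg/mL vs MEC 80 μg/mL: subtherapeutic.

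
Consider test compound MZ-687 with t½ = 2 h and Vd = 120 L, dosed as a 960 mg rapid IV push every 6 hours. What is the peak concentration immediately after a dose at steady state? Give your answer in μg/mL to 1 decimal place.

9.1 μg/mL

τ = 6 h = 3 half-lives, so f = (1/2)^3 = 0.125.
Accumulation ratio R = 1/(1 − f) = 1/0.875 = 8/7.
Single-dose peak C₀ = D/Vd = 960/120 = 8 μg/mL.
Steady-state peak Cmax,ss = C₀·R = 8 × 8/7 ≈ 9.143 μg/mL.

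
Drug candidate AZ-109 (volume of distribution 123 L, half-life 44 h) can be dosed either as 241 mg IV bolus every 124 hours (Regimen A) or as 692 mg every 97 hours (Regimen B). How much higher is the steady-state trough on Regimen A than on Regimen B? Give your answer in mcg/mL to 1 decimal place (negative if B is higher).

Regimen A: f = (1/2)^(124/44) ≈ 0.1418; Cmin,ss = (241/123)·f/(1−f) ≈ 0.324 mcg/mL.
Regimen B: f = (1/2)^(97/44) ≈ 0.2170; Cmin,ss = (692/123)·f/(1−f) ≈ 1.559 mcg/mL.
Difference ≈ 0.324 − 1.559 ≈ -1.235 mcg/mL.

-1.2 mcg/mL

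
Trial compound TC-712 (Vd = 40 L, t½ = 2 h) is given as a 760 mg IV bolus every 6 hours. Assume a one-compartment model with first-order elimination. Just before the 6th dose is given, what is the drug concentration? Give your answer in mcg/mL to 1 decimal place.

2.7 mcg/mL

f = (1/2)^(τ/t½) = (1/2)^(6/2) ≈ 0.1250.
C₀ = D/Vd = 760/40 ≈ 19.000 mcg/mL.
Before the 6th dose, 5 doses have been given. Superposition: Cmin = C₀·(f + f² + … + f^5).
≈ 19.000 × (0.1250 + 0.0156 + 0.0020 + 0.0002 + 0.0000) ≈ 19.000 × 0.1428 ≈ 2.713 mcg/mL.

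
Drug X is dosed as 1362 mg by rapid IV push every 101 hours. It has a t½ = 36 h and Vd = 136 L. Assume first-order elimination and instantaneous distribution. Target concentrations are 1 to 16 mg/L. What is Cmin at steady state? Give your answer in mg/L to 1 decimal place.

τ/t½ = 101/36 ≈ 2.8056, so fraction remaining f = (1/2)^(101/36) ≈ 0.1430.
At steady state, accumulation factor R = 1/(1 − e^(−kτ)) ≈ 1.1669.
Single-dose peak C₀ = D/Vd = 1362/136 ≈ 10.015 mg/L.
Cmax,ss = C₀/(1 − f) ≈ 10.015/0.8570 ≈ 11.686 mg/L.
Steady-state trough Cmin,ss = Cmax,ss·f ≈ 11.686 × 0.1430 ≈ 1.671 mg/L.
Trough 1.7 mg/L vs MEC 1 mg/L: adequate.

1.7 mg/L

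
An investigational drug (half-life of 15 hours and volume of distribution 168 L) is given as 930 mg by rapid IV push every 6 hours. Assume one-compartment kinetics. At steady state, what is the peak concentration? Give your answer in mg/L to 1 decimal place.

Over one 6-h interval, 6/15 ≈ 0.4 half-lives elapse, leaving f ≈ 0.7579 of each dose.
At steady state, accumulation factor R = 1/(1 − e^(−kτ)) ≈ 4.1305.
Single-dose peak C₀ = D/Vd = 930/168 ≈ 5.536 mg/L.
Steady-state peak Cmax,ss = C₀·R ≈ 5.536 × 4.1305 ≈ 22.866 mg/L.

22.9 mg/L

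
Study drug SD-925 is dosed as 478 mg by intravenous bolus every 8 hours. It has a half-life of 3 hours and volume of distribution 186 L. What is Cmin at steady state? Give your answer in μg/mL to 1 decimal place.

τ/t½ = 8/3 ≈ 2.6667, so fraction remaining f = (1/2)^(8/3) ≈ 0.1575.
Accumulation ratio R = 1/(1 − f) ≈ 1/0.8425 ≈ 1.1869.
Single-dose peak C₀ = D/Vd = 478/186 ≈ 2.570 μg/mL.
Cmax,ss = C₀/(1 − f) ≈ 2.570/0.8425 ≈ 3.050 μg/mL.
Steady-state trough Cmin,ss = Cmax,ss·f ≈ 3.050 × 0.1575 ≈ 0.480 μg/mL.

0.5 μg/mL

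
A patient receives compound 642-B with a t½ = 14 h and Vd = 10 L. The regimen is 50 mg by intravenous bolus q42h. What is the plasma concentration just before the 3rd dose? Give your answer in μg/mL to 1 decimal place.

f = (1/2)^(τ/t½) = (1/2)^(42/14) ≈ 0.1250.
C₀ = D/Vd = 50/10 ≈ 5.000 μg/mL.
Before the 3rd dose, 2 doses have been given. Superposition: Cmin = C₀·(f + f²).
≈ 5.000 × (0.1250 + 0.0156) ≈ 5.000 × 0.1406 ≈ 0.703 μg/mL.

0.7 μg/mL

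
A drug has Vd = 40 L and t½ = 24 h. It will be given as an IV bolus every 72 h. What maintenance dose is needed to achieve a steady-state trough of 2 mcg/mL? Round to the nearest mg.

τ/t½ = 72/24 ≈ 3, so f = (1/2)^(72/24) ≈ 0.125000.
Cmin,ss = (D/Vd)·f/(1−f), so D = Cmin,ss·Vd·(1−f)/f.
D = 2 × 40 × (1−f)/f ≈ 2 × 40 × 7.00000 ≈ 560.00 mg.

560 mg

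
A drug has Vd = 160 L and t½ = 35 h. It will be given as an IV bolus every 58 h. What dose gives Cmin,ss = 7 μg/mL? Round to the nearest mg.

τ/t½ = 58/35 ≈ 1.6571, so f = (1/2)^(58/35) ≈ 0.317066.
Cmin,ss = (D/Vd)·f/(1−f), so D = Cmin,ss·Vd·(1−f)/f.
D = 7 × 160 × (1−f)/f ≈ 7 × 160 × 2.15392 ≈ 2412.39 mg.

2412 mg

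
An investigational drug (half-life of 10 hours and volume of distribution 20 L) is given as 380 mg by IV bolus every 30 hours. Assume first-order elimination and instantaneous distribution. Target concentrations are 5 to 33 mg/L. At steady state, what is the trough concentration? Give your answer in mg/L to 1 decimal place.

τ = 30 h = 3 half-lives, so f = (1/2)^3 = 0.125.
At steady state, R = 1/(1 − 0.125) = 8/7.
Single-dose peak C₀ = D/Vd = 380/20 = 19 mg/L.
Steady-state peak Cmax,ss = C₀·R = 19 × 8/7 ≈ 21.714 mg/L.
Steady-state trough Cmin,ss = Cmax,ss·f ≈ 21.714 × 0.125 ≈ 2.714 mg/L.
Trough 2.7 mg/L vs MEC 5 mg/L: subtherapeutic.

2.7 mg/L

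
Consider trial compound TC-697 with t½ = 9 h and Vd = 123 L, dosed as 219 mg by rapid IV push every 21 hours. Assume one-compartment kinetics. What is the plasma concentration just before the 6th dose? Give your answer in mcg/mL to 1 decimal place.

0.4 mcg/mL

f = (1/2)^(τ/t½) = (1/2)^(21/9) ≈ 0.1984.
C₀ = D/Vd = 219/123 ≈ 1.780 mcg/mL.
Before the 6th dose, 5 doses have been given. Superposition: Cmin = C₀·(f + f² + … + f^5).
≈ 1.780 × (0.1984 + 0.0394 + 0.0078 + 0.0015 + 0.0003) ≈ 1.780 × 0.2474 ≈ 0.440 mcg/mL.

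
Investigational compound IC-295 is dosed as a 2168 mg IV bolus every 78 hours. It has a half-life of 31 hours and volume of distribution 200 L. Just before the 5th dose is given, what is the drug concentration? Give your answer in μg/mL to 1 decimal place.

f = (1/2)^(τ/t½) = (1/2)^(78/31) ≈ 0.1748.
C₀ = D/Vd = 2168/200 ≈ 10.840 μg/mL.
Before the 5th dose, 4 doses have been given. Superposition: Cmin = C₀·(f + f² + … + f^4).
≈ 10.840 × (0.1748 + 0.0306 + 0.0053 + 0.0009) ≈ 10.840 × 0.2116 ≈ 2.294 μg/mL.

2.3 μg/mL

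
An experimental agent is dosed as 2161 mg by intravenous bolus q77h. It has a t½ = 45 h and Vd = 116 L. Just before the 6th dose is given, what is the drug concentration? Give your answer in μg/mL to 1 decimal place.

8.2 μg/mL

f = (1/2)^(τ/t½) = (1/2)^(77/45) ≈ 0.3054.
C₀ = D/Vd = 2161/116 ≈ 18.629 μg/mL.
Before the 6th dose, 5 doses have been given. Superposition: Cmin = C₀·(f + f² + … + f^5).
≈ 18.629 × (0.3054 + 0.0933 + 0.0285 + 0.0087 + 0.0027) ≈ 18.629 × 0.4386 ≈ 8.171 μg/mL.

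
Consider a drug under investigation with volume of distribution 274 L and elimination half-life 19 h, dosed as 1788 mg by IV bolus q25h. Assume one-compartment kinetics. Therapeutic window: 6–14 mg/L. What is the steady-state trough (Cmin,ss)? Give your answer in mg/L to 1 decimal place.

Over one 25-h interval, 25/19 ≈ 1.3158 half-lives elapse, leaving f ≈ 0.4017 of each dose.
Each bolus raises the concentration by D/Vd = 1788/274 ≈ 6.526 mg/L.
Steady-state trough Cmin,ss = C₀·f/(1−f) ≈ 6.526 × 0.4017/0.5983 ≈ 4.382 mg/L.
Trough 4.4 mg/L vs MEC 6 mg/L: subtherapeutic.

4.4 mg/L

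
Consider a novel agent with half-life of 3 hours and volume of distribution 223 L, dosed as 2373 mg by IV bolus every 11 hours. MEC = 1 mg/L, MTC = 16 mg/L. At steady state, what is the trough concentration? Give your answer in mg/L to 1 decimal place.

Over one 11-h interval, 11/3 ≈ 3.6667 half-lives elapse, leaving f ≈ 0.0787 of each dose.
Single-dose peak C₀ = D/Vd = 2373/223 ≈ 10.641 mg/L.
Steady-state trough Cmin,ss = C₀·f/(1−f) ≈ 10.641 × 0.0787/0.9213 ≈ 0.909 mg/L.
Trough 0.9 mg/L vs MEC 1 mg/L: subtherapeutic.

0.9 mg/L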